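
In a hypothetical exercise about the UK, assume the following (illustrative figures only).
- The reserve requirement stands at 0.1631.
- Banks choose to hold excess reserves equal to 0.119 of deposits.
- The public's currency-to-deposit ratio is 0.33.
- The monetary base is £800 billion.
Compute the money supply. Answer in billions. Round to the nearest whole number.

The money multiplier is m = (1 + c) / (rr + e + c) = (1 + 0.33) / (0.1631 + 0.119 + 0.33) ≈ 2.1728.
So M = m × MB = 2.1728 × 800 = 1738.24 billion.

£1738 billion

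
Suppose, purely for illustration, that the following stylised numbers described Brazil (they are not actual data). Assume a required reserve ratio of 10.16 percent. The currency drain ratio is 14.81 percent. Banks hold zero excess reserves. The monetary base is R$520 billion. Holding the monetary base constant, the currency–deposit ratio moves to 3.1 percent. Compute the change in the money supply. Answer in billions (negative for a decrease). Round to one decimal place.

R$1652.2 billion

Initially m₁ = (1 + 0.1481) / (0.1016 + 0.1481) ≈ 4.59792, so M₁ = 4.59792 × 520 = 2390.9184 billion.
After the change m₂ = (1 + 0.031) / (0.1016 + 0.031) ≈ 7.77526, so M₂ = 7.77526 × 520 = 4043.1352 billion.
ΔM = M₂ − M₁ = 4043.1352 − 2390.9184 = 1652.2168 billion.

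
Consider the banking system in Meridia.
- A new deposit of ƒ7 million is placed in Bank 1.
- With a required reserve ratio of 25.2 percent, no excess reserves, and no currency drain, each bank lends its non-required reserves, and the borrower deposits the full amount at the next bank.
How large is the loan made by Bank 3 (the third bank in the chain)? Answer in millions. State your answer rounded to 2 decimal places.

Each bank lends a fraction (1 − rr) = 0.7480 of the deposit it receives, so Bank 3 receives 7·0.7480^2 and lends 7·0.7480^3 ≈ 2.9296 million.

ƒ2.93 million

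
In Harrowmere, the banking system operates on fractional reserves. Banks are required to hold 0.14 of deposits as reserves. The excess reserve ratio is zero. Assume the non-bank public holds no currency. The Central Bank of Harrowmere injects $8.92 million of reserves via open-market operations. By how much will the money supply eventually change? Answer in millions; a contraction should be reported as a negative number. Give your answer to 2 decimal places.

The simple money multiplier is m = 1/rr = 1/0.14 ≈ 7.1429.
An open-market purchase increases the monetary base by 8.92 million, so ΔM = m × ΔMB = 7.1429 × 8.92 ≈ 63.7147 million.

$63.71 million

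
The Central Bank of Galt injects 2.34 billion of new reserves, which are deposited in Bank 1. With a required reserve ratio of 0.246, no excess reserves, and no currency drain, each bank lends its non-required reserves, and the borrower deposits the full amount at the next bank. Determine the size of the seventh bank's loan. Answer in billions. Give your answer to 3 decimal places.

Each bank lends a fraction (1 − rr) = 0.7540 of the deposit it receives, so Bank 7 receives 2.34·0.7540^6 and lends 2.34·0.7540^7 ≈ 0.3242 billion.

0.324 billion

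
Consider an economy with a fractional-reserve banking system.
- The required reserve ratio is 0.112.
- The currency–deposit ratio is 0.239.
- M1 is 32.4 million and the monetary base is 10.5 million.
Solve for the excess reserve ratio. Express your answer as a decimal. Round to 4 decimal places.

Using m = M/MB = 32.4/10.5 ≈ 3.085714. Since m = (1 + c)/(c + rr + e), the denominator satisfies c + rr + e = (1 + c)/m = (1 + 0.239) / 3.085714 ≈ 0.401528.
With c = 0.239 and rr = 0.112, the excess reserve ratio is 0.401528 − 0.239 − 0.112 = 0.050528.

0.0505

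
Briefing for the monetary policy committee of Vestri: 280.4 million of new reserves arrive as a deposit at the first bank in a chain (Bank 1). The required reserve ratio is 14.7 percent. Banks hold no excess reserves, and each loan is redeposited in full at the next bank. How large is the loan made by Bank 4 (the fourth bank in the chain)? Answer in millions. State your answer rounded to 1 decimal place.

148.4 million

Each bank lends a fraction (1 − rr) = 0.8530 of the deposit it receives, so Bank 4 receives 280.4·0.8530^3 and lends 280.4·0.8530^4 ≈ 148.4479 million.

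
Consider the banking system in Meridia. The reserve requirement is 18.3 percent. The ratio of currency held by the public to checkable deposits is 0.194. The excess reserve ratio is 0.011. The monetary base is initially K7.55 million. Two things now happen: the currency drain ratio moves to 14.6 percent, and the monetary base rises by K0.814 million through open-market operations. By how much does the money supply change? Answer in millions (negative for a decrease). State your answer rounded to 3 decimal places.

Before: m₁ = (1 + 0.194) / (0.183 + 0.011 + 0.194) ≈ 3.07732, MB₁ = 7.55, so M₁ = 3.07732 × 7.55 ≈ 23.2338 million.
After: m₂ = (1 + 0.146) / (0.183 + 0.011 + 0.146) ≈ 3.37059, MB₂ = 7.55 + 0.814 = 8.364, so M₂ = 3.37059 × 8.364 ≈ 28.1916 million.
ΔM = M₂ − M₁ = 28.1916 − 23.2338 = 4.9578 million.

K4.958 million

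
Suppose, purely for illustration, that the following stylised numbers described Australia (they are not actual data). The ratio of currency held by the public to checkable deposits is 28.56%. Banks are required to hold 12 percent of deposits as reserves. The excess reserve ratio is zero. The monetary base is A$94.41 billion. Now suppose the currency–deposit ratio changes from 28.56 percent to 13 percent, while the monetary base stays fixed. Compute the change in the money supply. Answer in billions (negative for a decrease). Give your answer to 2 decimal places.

A$127.49 billion

Initially m₁ = (1 + 0.2856) / (0.12 + 0.2856) ≈ 3.16963, so M₁ = 3.16963 × 94.41 ≈ 299.2448 billion.
After the change m₂ = (1 + 0.13) / (0.12 + 0.13) = 4.52, so M₂ = 4.52 × 94.41 = 426.7332 billion.
ΔM = M₂ − M₁ = 426.7332 − 299.2448 = 127.4884 billion.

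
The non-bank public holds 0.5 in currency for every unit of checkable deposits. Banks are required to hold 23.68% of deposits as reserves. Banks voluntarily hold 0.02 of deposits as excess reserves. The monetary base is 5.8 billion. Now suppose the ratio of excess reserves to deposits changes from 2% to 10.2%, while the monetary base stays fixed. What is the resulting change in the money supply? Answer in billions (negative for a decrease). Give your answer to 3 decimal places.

-1.124 billion

Initially m₁ = (1 + 0.5) / (0.2368 + 0.02 + 0.5) ≈ 1.98203, so M₁ = 1.98203 × 5.8 ≈ 11.4958 billion.
After the change m₂ = (1 + 0.5) / (0.2368 + 0.102 + 0.5) ≈ 1.78827, so M₂ = 1.78827 × 5.8 ≈ 10.372 billion.
ΔM = M₂ − M₁ = 10.372 − 11.4958 = -1.1238 billion.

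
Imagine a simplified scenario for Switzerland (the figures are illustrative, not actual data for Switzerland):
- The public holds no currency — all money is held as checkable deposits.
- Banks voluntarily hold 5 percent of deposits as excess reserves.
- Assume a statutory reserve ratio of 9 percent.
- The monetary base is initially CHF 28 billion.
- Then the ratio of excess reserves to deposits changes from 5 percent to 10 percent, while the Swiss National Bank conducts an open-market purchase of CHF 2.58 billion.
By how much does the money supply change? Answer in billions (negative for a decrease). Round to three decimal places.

-39.053 billion

Before: m₁ = 1 / (0.09 + 0.05) ≈ 7.142857, MB₁ = 28, so M₁ = 7.142857 × 28 ≈ 200 billion.
After: m₂ = 1 / (0.09 + 0.1) ≈ 5.263158, MB₂ = 28 + 2.58 = 30.58, so M₂ = 5.263158 × 30.58 ≈ 160.9474 billion.
ΔM = M₂ − M₁ = 160.9474 − 200 = -39.0526 billion.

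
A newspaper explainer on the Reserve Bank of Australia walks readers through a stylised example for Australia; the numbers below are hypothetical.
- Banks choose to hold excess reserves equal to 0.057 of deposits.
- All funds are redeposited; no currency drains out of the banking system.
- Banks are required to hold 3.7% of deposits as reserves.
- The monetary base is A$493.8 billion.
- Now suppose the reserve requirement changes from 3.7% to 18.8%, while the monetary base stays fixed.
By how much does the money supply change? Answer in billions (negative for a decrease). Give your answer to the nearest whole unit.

-3238 billion

Initially m₁ = 1 / (0.037 + 0.057) ≈ 10.6383, so M₁ = 10.6383 × 493.8 ≈ 5253.1925 billion.
After the change m₂ = 1 / (0.188 + 0.057) ≈ 4.0816, so M₂ = 4.0816 × 493.8 ≈ 2015.4941 billion.
ΔM = M₂ − M₁ = 2015.4941 − 5253.1925 = -3237.6984 billion.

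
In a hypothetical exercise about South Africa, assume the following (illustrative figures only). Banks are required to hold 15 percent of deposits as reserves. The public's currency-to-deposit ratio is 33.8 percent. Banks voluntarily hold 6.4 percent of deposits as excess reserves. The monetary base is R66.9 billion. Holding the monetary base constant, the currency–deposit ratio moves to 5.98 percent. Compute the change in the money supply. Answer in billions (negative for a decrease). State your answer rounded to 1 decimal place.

Initially m₁ = (1 + 0.338) / (0.15 + 0.064 + 0.338) ≈ 2.4239, so M₁ = 2.4239 × 66.9 ≈ 162.1589 billion.
After the change m₂ = (1 + 0.0598) / (0.15 + 0.064 + 0.0598) ≈ 3.8707, so M₂ = 3.8707 × 66.9 ≈ 258.9498 billion.
ΔM = M₂ − M₁ = 258.9498 − 162.1589 = 96.7909 billion.

R96.8 billion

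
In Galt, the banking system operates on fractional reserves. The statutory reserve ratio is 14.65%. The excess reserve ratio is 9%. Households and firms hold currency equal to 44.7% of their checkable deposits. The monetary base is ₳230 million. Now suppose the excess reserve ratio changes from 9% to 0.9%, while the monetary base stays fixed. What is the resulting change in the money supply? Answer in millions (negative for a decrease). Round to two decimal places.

Initially m₁ = (1 + 0.447) / (0.1465 + 0.09 + 0.447) ≈ 2.117045, so M₁ = 2.117045 × 230 ≈ 486.9204 million.
After the change m₂ = (1 + 0.447) / (0.1465 + 0.009 + 0.447) ≈ 2.401660, so M₂ = 2.401660 × 230 = 552.3818 million.
ΔM = M₂ − M₁ = 552.3818 − 486.9204 = 65.4614 million.

₳65.46 million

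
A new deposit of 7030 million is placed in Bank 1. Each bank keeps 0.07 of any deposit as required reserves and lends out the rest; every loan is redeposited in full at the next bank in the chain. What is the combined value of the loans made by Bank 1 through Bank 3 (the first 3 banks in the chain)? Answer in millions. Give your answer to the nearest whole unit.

18273 million

Bank i lends (1 − rr)^i of the original deposit: Bank 1 lends 7030·0.9300 = 6537.9000, Bank 2 lends 7030·0.9300² = 6080.2470, and so on.
Summing a geometric series: total = 7030·[0.9300·(1 − 0.9300^3) / (1 − 0.9300)] ≈ 18272.7767 million.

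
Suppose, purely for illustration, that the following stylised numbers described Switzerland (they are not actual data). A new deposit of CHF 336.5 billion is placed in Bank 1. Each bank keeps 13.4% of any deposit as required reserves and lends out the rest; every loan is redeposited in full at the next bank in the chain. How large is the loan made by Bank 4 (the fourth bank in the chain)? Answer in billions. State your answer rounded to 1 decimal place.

Each bank lends a fraction (1 − rr) = 0.8660 of the deposit it receives, so Bank 4 receives 336.5·0.8660^3 and lends 336.5·0.8660^4 ≈ 189.2590 billion.

CHF 189.3 billion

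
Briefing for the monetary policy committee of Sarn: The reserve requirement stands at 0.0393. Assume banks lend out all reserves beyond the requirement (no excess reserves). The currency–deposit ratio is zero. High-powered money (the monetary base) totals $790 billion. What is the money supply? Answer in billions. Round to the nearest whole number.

$20102 billion

With no currency drain or excess reserves, the money multiplier is m = 1/rr = 1/0.0393 ≈ 25.4453.
Money supply M = m × MB = 25.4453 × 790 = 20101.787 billion.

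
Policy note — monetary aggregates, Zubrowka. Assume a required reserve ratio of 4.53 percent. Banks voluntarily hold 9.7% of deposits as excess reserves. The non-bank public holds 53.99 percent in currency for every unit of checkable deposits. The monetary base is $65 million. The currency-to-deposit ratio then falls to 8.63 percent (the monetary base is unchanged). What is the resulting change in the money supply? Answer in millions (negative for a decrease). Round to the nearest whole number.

$162 million

Initially m₁ = (1 + 0.5399) / (0.0453 + 0.097 + 0.5399) ≈ 2.2573, so M₁ = 2.2573 × 65 = 146.7245 million.
After the change m₂ = (1 + 0.0863) / (0.0453 + 0.097 + 0.0863) ≈ 4.7520, so M₂ = 4.7520 × 65 = 308.88 million.
ΔM = M₂ − M₁ = 308.88 − 146.7245 = 162.1555 million.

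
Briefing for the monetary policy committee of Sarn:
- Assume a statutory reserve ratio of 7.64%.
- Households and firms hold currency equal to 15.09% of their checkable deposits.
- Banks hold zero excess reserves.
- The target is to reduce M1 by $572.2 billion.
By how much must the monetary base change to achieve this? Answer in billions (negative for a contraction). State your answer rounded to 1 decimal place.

The money multiplier is m = (1 + c) / (rr + c) = (1 + 0.1509) / (0.0764 + 0.1509) ≈ 5.06335.
ΔMB = ΔM / m = (−572.2) / 5.06335 ≈ -113.0082 billion.

-113.0 billion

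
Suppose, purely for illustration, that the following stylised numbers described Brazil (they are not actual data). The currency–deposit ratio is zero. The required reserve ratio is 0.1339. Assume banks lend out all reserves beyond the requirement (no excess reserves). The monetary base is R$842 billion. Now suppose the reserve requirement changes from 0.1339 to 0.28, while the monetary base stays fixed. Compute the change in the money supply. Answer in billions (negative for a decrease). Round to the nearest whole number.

Initially m₁ = 1 / (0.1339) ≈ 7.4683, so M₁ = 7.4683 × 842 = 6288.3086 billion.
After the change m₂ = 1 / (0.28) ≈ 3.5714, so M₂ = 3.5714 × 842 = 3007.1188 billion.
ΔM = M₂ − M₁ = 3007.1188 − 6288.3086 = -3281.1898 billion.

-3281 billion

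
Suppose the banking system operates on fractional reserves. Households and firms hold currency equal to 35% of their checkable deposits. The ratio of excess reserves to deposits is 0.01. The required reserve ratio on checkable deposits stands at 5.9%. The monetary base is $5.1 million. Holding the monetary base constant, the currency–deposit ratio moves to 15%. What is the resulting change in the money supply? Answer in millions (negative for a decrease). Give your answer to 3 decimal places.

$10.349 million

Initially m₁ = (1 + 0.35) / (0.059 + 0.01 + 0.35) ≈ 3.22196, so M₁ = 3.22196 × 5.1 ≈ 16.432 million.
After the change m₂ = (1 + 0.15) / (0.059 + 0.01 + 0.15) ≈ 5.25114, so M₂ = 5.25114 × 5.1 ≈ 26.7808 million.
ΔM = M₂ − M₁ = 26.7808 − 16.432 = 10.3488 million.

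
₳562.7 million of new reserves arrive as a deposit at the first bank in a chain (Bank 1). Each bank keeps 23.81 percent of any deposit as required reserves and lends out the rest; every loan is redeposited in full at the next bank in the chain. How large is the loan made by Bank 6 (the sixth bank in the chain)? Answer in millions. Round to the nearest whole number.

₳110 million

Each bank lends a fraction (1 − rr) = 0.7619 of the deposit it receives, so Bank 6 receives 562.7·0.7619^5 and lends 562.7·0.7619^6 ≈ 110.0689 million.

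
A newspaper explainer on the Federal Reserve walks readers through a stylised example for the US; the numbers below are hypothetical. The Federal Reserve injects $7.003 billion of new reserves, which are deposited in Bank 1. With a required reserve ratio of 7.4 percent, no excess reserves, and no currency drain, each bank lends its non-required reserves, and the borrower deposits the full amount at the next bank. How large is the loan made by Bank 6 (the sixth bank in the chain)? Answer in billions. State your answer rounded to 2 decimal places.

Each bank lends a fraction (1 − rr) = 0.9260 of the deposit it receives, so Bank 6 receives 7.003·0.9260^5 and lends 7.003·0.9260^6 ≈ 4.4152 billion.

$4.42 billion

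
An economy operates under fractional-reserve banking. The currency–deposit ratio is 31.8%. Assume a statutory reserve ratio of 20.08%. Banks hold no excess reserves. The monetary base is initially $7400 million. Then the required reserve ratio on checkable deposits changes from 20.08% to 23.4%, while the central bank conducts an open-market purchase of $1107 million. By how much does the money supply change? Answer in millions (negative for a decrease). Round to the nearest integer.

Before: m₁ = (1 + 0.318) / (0.2008 + 0.318) ≈ 2.54048, MB₁ = 7400, so M₁ = 2.54048 × 7400 = 18799.552 million.
After: m₂ = (1 + 0.318) / (0.234 + 0.318) ≈ 2.38768, MB₂ = 7400 + 1107 = 8507, so M₂ = 2.38768 × 8507 ≈ 20311.9938 million.
ΔM = M₂ − M₁ = 20311.9938 − 18799.552 = 1512.4418 million.

$1512 million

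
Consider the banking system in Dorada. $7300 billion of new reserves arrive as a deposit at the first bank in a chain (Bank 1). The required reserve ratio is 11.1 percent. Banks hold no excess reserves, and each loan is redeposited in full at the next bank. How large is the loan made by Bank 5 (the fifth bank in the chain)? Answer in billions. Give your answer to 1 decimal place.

$4053.5 billion

Each bank lends a fraction (1 − rr) = 0.8890 of the deposit it receives, so Bank 5 receives 7300·0.8890^4 and lends 7300·0.8890^5 ≈ 4053.5139 billion.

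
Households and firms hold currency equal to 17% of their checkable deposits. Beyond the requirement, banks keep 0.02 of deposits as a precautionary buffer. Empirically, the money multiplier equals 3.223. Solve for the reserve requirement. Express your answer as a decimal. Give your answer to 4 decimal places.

0.1730

Using m = 3.223. Since m = (1 + c)/(c + rr + e), the denominator satisfies c + rr + e = (1 + c)/m = (1 + 0.17) / 3.223 ≈ 0.363016.
With c = 0.17 and e = 0.02, the reserve requirement is 0.363016 − 0.17 − 0.02 = 0.173016.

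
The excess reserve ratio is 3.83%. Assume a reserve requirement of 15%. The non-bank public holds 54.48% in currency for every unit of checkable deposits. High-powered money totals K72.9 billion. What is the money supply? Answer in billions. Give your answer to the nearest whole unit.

K154 billion

The money multiplier is m = (1 + c) / (rr + e + c) = (1 + 0.5448) / (0.15 + 0.0383 + 0.5448) ≈ 2.1072.
So M = m × MB = 2.1072 × 72.9 ≈ 153.6149 billion.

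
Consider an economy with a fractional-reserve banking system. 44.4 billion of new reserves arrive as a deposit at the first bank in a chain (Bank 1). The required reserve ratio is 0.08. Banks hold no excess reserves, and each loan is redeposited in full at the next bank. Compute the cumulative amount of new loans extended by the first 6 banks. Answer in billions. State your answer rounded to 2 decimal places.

Bank i lends (1 − rr)^i of the original deposit: Bank 1 lends 44.4·0.9200 = 40.8480, Bank 2 lends 44.4·0.9200² ≈ 37.5802, and so on.
Summing a geometric series: total = 44.4·[0.9200·(1 − 0.9200^6) / (1 − 0.9200)] ≈ 200.9951 billion.

201.00 billion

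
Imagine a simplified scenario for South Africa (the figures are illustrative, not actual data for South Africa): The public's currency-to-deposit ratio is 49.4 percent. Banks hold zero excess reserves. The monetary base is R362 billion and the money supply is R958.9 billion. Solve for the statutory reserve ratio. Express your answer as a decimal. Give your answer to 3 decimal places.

Using m = M/MB = 958.9/362 ≈ 2.648895. Since m = (1 + c)/(c + rr + e), the denominator satisfies c + rr + e = (1 + c)/m = (1 + 0.494) / 2.648895 ≈ 0.564009.
With c = 0.494 and e = 0, the statutory reserve ratio is 0.564009 − 0.494 − 0 = 0.070009.

0.070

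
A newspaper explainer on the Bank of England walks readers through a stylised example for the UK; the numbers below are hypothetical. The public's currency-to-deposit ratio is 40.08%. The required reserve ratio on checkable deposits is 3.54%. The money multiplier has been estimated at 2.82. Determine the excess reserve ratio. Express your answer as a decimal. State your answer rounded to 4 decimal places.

0.0605

Using m = 2.82. Since m = (1 + c)/(c + rr + e), the denominator satisfies c + rr + e = (1 + c)/m = (1 + 0.4008) / 2.82 ≈ 0.496738.
With c = 0.4008 and rr = 0.0354, the excess reserve ratio is 0.496738 − 0.4008 − 0.0354 = 0.060538.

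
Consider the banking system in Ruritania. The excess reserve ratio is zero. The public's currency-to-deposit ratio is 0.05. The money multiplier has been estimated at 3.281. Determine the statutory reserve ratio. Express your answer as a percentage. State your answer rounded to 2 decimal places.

Using m = 3.281. Since m = (1 + c)/(c + rr + e), the denominator satisfies c + rr + e = (1 + c)/m = (1 + 0.05) / 3.281 ≈ 0.320024.
With c = 0.05 and e = 0, the statutory reserve ratio is 0.320024 − 0.05 − 0 = 0.270024.

27.00%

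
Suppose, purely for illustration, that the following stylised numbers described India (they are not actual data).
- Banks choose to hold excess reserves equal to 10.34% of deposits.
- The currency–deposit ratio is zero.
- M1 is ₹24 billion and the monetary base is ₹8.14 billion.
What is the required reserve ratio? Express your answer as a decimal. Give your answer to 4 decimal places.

Using m = M/MB = 24/8.14 ≈ 2.948403. Since m = (1 + c)/(c + rr + e), the denominator satisfies c + rr + e = (1 + c)/m = (1 + 0) / 2.948403 ≈ 0.339167.
With c = 0 and e = 0.1034, the required reserve ratio is 0.339167 − 0 − 0.1034 = 0.235767.

0.2358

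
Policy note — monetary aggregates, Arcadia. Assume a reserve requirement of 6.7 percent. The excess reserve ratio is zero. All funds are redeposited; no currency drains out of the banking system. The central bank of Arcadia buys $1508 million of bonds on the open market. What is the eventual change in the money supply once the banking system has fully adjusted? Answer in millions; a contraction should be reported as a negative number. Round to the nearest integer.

$22507 million

The simple money multiplier is m = 1/rr = 1/0.067 ≈ 14.92537.
An open-market purchase increases the monetary base by 1508 million, so ΔM = m × ΔMB = 14.92537 × 1508 ≈ 22507.458 million.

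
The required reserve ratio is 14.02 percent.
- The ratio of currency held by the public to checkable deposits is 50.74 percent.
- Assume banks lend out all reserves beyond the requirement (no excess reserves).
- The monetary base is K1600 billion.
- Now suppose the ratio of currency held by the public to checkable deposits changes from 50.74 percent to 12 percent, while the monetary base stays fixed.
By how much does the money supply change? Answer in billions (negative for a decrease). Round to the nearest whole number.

K3163 billion

Initially m₁ = (1 + 0.5074) / (0.1402 + 0.5074) ≈ 2.32767, so M₁ = 2.32767 × 1600 = 3724.272 billion.
After the change m₂ = (1 + 0.12) / (0.1402 + 0.12) ≈ 4.30438, so M₂ = 4.30438 × 1600 = 6887.008 billion.
ΔM = M₂ − M₁ = 6887.008 − 3724.272 = 3162.736 billion.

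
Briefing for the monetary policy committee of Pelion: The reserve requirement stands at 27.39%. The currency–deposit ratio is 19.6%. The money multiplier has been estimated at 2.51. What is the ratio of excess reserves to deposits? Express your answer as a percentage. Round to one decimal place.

0.7%

Using m = 2.51. Since m = (1 + c)/(c + rr + e), the denominator satisfies c + rr + e = (1 + c)/m = (1 + 0.196) / 2.51 ≈ 0.476494.
With c = 0.196 and rr = 0.2739, the ratio of excess reserves to deposits is 0.476494 − 0.196 − 0.2739 = 0.006594.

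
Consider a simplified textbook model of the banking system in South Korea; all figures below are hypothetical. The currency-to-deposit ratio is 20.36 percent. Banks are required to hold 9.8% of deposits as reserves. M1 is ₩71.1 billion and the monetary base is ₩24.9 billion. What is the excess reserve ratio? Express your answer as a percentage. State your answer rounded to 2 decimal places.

11.99%

Using m = M/MB = 71.1/24.9 ≈ 2.855422. Since m = (1 + c)/(c + rr + e), the denominator satisfies c + rr + e = (1 + c)/m = (1 + 0.2036) / 2.855422 ≈ 0.421514.
With c = 0.2036 and rr = 0.098, the excess reserve ratio is 0.421514 − 0.2036 − 0.098 = 0.119914.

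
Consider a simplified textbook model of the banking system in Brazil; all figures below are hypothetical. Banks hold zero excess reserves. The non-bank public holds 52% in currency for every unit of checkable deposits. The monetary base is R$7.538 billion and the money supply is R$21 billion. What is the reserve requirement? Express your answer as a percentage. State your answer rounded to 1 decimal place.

2.6%

Using m = M/MB = 21/7.538 ≈ 2.785885. Since m = (1 + c)/(c + rr + e), the denominator satisfies c + rr + e = (1 + c)/m = (1 + 0.52) / 2.785885 ≈ 0.545608.
With c = 0.52 and e = 0, the reserve requirement is 0.545608 − 0.52 − 0 = 0.025608.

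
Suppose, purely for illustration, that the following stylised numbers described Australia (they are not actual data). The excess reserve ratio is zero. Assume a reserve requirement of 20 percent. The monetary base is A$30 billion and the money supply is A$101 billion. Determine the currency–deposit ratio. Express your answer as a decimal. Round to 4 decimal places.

Using m = M/MB = 101/30 ≈ 3.366667. From m = (1 + c)/(c + rr + e), rearranging gives 1 + c = m·(c + rr + e), so c·(1 − m) = m·(rr + e) − 1.
Hence c = [m·(rr + e) − 1]/(1 − m) = [3.366667 × (0.2 + 0) − 1] / (1 − 3.366667) ≈ 0.138028.

0.1380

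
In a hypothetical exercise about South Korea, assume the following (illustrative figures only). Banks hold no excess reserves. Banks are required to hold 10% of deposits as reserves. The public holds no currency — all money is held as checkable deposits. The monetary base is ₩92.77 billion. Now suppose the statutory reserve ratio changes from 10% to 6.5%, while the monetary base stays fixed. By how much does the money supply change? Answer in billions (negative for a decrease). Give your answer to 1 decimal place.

₩499.5 billion

Initially m₁ = 1 / (0.1) = 10, so M₁ = 10 × 92.77 = 927.7 billion.
After the change m₂ = 1 / (0.065) ≈ 15.3846, so M₂ = 15.3846 × 92.77 ≈ 1427.2293 billion.
ΔM = M₂ − M₁ = 1427.2293 − 927.7 = 499.5293 billion.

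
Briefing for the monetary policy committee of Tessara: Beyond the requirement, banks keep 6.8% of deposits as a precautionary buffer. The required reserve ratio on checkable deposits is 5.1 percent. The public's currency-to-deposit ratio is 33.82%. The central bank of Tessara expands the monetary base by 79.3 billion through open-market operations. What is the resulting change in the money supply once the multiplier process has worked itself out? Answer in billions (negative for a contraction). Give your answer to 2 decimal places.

232.11 billion

The money multiplier is m = (1 + c) / (rr + e + c) = (1 + 0.3382) / (0.051 + 0.068 + 0.3382) ≈ 2.92695.
The purchase adds 79.3 billion of base, so ΔM = m × ΔMB = 2.92695 × (+79.3) ≈ 232.1071 billion.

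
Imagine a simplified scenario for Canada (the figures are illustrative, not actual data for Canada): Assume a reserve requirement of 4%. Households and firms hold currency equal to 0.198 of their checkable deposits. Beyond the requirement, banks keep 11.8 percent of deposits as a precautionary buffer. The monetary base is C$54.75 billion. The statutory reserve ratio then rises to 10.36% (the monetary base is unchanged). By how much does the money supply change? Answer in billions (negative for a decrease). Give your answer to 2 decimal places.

-27.93 billion

Initially m₁ = (1 + 0.198) / (0.04 + 0.118 + 0.198) ≈ 3.36517, so M₁ = 3.36517 × 54.75 ≈ 184.2431 billion.
After the change m₂ = (1 + 0.198) / (0.1036 + 0.118 + 0.198) ≈ 2.85510, so M₂ = 2.85510 × 54.75 ≈ 156.3167 billion.
ΔM = M₂ − M₁ = 156.3167 − 184.2431 = -27.9264 billion.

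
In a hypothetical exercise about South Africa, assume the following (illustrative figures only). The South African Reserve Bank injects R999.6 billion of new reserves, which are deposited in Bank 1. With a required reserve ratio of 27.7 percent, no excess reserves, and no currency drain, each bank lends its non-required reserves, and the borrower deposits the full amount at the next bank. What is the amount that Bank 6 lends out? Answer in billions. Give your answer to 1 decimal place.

Each bank lends a fraction (1 − rr) = 0.7230 of the deposit it receives, so Bank 6 receives 999.6·0.7230^5 and lends 999.6·0.7230^6 ≈ 142.7763 billion.

R142.8 billion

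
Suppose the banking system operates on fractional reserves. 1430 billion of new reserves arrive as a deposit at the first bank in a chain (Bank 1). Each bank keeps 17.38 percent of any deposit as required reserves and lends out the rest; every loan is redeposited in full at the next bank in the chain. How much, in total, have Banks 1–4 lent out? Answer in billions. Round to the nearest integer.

Bank i lends (1 − rr)^i of the original deposit: Bank 1 lends 1430·0.8262 = 1181.4660, Bank 2 lends 1430·0.8262² ≈ 976.1272, and so on.
Summing a geometric series: total = 1430·[0.8262·(1 − 0.8262^4) / (1 − 0.8262)] ≈ 3630.3802 billion.

3630 billion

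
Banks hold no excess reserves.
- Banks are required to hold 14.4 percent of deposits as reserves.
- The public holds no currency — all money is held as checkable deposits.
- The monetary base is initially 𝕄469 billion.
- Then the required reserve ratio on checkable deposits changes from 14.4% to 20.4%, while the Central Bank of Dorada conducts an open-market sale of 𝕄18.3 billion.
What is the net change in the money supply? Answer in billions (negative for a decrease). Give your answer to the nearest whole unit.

-1048 billion

Before: m₁ = 1 / (0.144) ≈ 6.9444, MB₁ = 469, so M₁ = 6.9444 × 469 = 3256.9236 billion.
After: m₂ = 1 / (0.204) ≈ 4.9020, MB₂ = 469 − 18.3 = 450.7, so M₂ = 4.9020 × 450.7 = 2209.3314 billion.
ΔM = M₂ − M₁ = 2209.3314 − 3256.9236 = -1047.5922 billion.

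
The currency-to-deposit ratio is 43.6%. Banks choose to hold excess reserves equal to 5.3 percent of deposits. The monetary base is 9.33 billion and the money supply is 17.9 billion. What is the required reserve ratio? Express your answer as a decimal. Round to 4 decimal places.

Using m = M/MB = 17.9/9.33 ≈ 1.918542. Since m = (1 + c)/(c + rr + e), the denominator satisfies c + rr + e = (1 + c)/m = (1 + 0.436) / 1.918542 ≈ 0.748485.
With c = 0.436 and e = 0.053, the required reserve ratio is 0.748485 − 0.436 − 0.053 = 0.259485.

0.2595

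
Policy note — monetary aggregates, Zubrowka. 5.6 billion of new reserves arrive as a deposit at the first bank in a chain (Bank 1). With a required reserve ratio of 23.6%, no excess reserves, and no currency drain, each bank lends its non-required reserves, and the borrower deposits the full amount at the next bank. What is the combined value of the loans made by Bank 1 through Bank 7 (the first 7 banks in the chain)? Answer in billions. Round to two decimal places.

Bank i lends (1 − rr)^i of the original deposit: Bank 1 lends 5.6·0.7640 = 4.2784, Bank 2 lends 5.6·0.7640² ≈ 3.2687, and so on.
Summing a geometric series: total = 5.6·[0.7640·(1 − 0.7640^7) / (1 − 0.7640)] ≈ 15.3744 billion.

15.37 billion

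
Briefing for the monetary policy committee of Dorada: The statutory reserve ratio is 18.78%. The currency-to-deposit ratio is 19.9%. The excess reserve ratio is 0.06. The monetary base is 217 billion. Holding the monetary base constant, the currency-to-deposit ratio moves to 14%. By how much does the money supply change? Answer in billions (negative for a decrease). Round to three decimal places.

55.581 billion

Initially m₁ = (1 + 0.199) / (0.1878 + 0.06 + 0.199) ≈ 2.6835273, so M₁ = 2.6835273 × 217 ≈ 582.3254 billion.
After the change m₂ = (1 + 0.14) / (0.1878 + 0.06 + 0.14) ≈ 2.9396596, so M₂ = 2.9396596 × 217 ≈ 637.9061 billion.
ΔM = M₂ − M₁ = 637.9061 − 582.3254 = 55.5807 billion.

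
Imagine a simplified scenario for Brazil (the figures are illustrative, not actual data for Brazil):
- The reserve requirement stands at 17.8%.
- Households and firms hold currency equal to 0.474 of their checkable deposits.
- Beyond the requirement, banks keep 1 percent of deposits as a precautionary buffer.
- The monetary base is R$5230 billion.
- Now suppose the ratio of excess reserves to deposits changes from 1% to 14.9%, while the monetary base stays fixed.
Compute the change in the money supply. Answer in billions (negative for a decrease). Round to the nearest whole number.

-2021 billion

Initially m₁ = (1 + 0.474) / (0.178 + 0.01 + 0.474) ≈ 2.22659, so M₁ = 2.22659 × 5230 = 11645.0657 billion.
After the change m₂ = (1 + 0.474) / (0.178 + 0.149 + 0.474) ≈ 1.84020, so M₂ = 1.84020 × 5230 = 9624.246 billion.
ΔM = M₂ − M₁ = 9624.246 − 11645.0657 = -2020.8197 billion.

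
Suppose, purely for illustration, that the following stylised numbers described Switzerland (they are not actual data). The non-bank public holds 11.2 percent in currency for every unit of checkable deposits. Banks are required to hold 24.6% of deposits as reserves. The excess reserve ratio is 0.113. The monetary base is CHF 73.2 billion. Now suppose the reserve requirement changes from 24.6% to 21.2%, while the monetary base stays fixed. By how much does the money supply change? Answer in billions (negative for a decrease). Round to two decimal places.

Initially m₁ = (1 + 0.112) / (0.246 + 0.113 + 0.112) ≈ 2.36093, so M₁ = 2.36093 × 73.2 ≈ 172.8201 billion.
After the change m₂ = (1 + 0.112) / (0.212 + 0.113 + 0.112) ≈ 2.54462, so M₂ = 2.54462 × 73.2 ≈ 186.2662 billion.
ΔM = M₂ − M₁ = 186.2662 − 172.8201 = 13.4461 billion.

CHF 13.45 billion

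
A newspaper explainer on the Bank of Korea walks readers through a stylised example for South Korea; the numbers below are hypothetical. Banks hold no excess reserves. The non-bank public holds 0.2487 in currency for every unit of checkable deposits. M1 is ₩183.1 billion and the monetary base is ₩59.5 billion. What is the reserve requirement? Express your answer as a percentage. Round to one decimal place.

Using m = M/MB = 183.1/59.5 ≈ 3.077311. Since m = (1 + c)/(c + rr + e), the denominator satisfies c + rr + e = (1 + c)/m = (1 + 0.2487) / 3.077311 ≈ 0.405776.
With c = 0.2487 and e = 0, the reserve requirement is 0.405776 − 0.2487 − 0 = 0.157076.

15.7%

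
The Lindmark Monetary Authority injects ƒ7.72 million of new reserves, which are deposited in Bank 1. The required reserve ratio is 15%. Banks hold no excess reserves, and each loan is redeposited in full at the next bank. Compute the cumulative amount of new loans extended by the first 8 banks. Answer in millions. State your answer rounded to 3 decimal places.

ƒ31.826 million

Bank i lends (1 − rr)^i of the original deposit: Bank 1 lends 7.72·0.8500 = 6.5620, Bank 2 lends 7.72·0.8500² = 5.5777, and so on.
Summing a geometric series: total = 7.72·[0.8500·(1 − 0.8500^8) / (1 − 0.8500)] ≈ 31.8261 million.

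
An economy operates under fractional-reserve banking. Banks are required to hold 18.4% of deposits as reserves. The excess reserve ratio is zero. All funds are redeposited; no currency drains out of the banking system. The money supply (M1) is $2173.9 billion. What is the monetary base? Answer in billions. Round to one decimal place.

With no currency drain and no excess reserves, the money multiplier is m = 1/rr = 1/0.184 ≈ 5.434783.
The monetary base is MB = M / m = 2173.9 / 5.434783 ≈ 399.9976 billion.

$400.0 billion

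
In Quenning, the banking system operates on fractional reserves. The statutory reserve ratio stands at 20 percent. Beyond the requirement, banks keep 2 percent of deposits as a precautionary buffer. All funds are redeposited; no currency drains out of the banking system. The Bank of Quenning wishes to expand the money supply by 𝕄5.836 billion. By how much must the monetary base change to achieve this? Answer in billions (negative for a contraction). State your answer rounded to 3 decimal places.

The money multiplier is m = 1 / (rr + e) = 1 / (0.2 + 0.02) ≈ 4.54545.
ΔMB = ΔM / m = (+5.836) / 4.54545 ≈ 1.2839 billion.

𝕄1.284 billion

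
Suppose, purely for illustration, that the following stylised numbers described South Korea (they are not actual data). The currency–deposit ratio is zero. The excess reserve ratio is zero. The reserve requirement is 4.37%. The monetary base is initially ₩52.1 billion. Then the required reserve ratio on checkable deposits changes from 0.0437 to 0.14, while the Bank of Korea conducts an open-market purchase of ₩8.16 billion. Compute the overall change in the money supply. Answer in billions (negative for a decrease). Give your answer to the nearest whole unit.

Before: m₁ = 1 / (0.0437) ≈ 22.8833, MB₁ = 52.1, so M₁ = 22.8833 × 52.1 ≈ 1192.2199 billion.
After: m₂ = 1 / (0.14) ≈ 7.1429, MB₂ = 52.1 + 8.16 = 60.26, so M₂ = 7.1429 × 60.26 ≈ 430.4312 billion.
ΔM = M₂ − M₁ = 430.4312 − 1192.2199 = -761.7887 billion.

-762 billion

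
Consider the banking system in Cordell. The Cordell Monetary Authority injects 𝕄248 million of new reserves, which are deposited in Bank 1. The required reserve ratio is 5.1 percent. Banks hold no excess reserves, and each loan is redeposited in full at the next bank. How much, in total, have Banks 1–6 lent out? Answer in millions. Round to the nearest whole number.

𝕄1244 million

Bank i lends (1 − rr)^i of the original deposit: Bank 1 lends 248·0.9490 = 235.3520, Bank 2 lends 248·0.9490² ≈ 223.3490, and so on.
Summing a geometric series: total = 248·[0.9490·(1 − 0.9490^6) / (1 − 0.9490)] ≈ 1243.8519 million.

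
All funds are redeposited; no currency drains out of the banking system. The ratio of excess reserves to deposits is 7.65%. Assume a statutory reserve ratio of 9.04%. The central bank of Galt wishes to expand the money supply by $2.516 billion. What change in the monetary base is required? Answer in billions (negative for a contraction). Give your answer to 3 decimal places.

$0.420 billion

The money multiplier is m = 1 / (rr + e) = 1 / (0.0904 + 0.0765) ≈ 5.99161.
ΔMB = ΔM / m = (+2.516) / 5.99161 ≈ 0.4199 billion.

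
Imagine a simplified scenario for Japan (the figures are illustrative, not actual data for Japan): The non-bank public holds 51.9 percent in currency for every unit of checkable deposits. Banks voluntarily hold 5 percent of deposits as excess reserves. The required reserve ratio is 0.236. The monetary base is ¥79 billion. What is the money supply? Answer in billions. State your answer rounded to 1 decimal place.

The money multiplier is m = (1 + c) / (rr + e + c) = (1 + 0.519) / (0.236 + 0.05 + 0.519) ≈ 1.8870.
So M = m × MB = 1.8870 × 79 = 149.073 billion.

¥149.1 billion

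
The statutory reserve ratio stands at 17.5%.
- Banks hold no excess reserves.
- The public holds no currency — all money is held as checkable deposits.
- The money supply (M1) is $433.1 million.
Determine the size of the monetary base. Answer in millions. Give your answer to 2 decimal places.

$75.79 million

With no currency drain and no excess reserves, the money multiplier is m = 1/rr = 1/0.175 ≈ 5.714286.
The monetary base is MB = M / m = 433.1 / 5.714286 ≈ 75.7925 million.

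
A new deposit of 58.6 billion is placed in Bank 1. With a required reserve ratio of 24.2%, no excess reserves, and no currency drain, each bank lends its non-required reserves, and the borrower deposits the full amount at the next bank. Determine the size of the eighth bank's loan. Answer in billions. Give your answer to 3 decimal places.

6.386 billion

Each bank lends a fraction (1 − rr) = 0.7580 of the deposit it receives, so Bank 8 receives 58.6·0.7580^7 and lends 58.6·0.7580^8 ≈ 6.3863 billion.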